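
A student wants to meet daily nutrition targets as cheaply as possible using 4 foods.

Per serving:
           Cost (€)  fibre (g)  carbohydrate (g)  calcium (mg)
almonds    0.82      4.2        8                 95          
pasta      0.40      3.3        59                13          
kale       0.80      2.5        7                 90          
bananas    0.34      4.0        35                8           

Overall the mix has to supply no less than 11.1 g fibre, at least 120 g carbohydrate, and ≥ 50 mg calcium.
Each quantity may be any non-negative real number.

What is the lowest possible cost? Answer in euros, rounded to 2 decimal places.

€1.18

Treat it as an LP. Let x1 = servings of almonds, x2 = servings of pasta, x3 = servings of kale, x4 = servings of bananas.
min 0.82x1 + 0.4x2 + 0.8x3 + 0.34x4 with:
  4.2x1 + 3.3x2 + 2.5x3 + 4x4 ≥ 11.1   (fibre)
  8x1 + 59x2 + 7x3 + 35x4 ≥ 120   (carbohydrate)
  95x1 + 13x2 + 90x3 + 8x4 ≥ 50   (calcium)
  x1, x2, x3, x4 ≥ 0.
The cheapest feasible vertex uses only almonds, pasta, bananas; kale is not used. There the fibre, carbohydrate, calcium constraints are tight.
Solving gives x1 = 0.2474, x2 = 0.9955, x4 = 1.694.
Hence cost = 0.82·0.2474 + 0.4·0.9955 + 0.34·1.694 = €1.1770.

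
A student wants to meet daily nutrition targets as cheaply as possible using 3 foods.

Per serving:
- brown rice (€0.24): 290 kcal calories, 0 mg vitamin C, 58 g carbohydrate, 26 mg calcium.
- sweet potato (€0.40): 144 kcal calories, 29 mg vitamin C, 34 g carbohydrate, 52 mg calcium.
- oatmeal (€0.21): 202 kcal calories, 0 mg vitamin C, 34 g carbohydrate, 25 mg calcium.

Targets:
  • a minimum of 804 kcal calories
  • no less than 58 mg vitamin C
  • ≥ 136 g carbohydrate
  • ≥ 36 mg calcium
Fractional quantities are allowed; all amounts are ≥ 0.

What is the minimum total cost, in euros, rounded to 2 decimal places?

€1.23

Let x1 = servings of brown rice, x2 = servings of sweet potato, x3 = servings of oatmeal.
Minimise 0.24x1 + 0.4x2 + 0.21x3 with:
  290x1 + 144x2 + 202x3 ≥ 804   (calories)
  29x2 ≥ 58   (vitamin C)
  58x1 + 34x2 + 34x3 ≥ 136   (carbohydrate)
  26x1 + 52x2 + 25x3 ≥ 36   (calcium)
  x1, x2, x3 ≥ 0.
The minimum-cost mix takes nothing from oatmeal — only brown rice, sweet potato. There the calories and vitamin C constraints are tight.
That vertex is x1 = 1.779, x2 = 2.
Total cost: 0.24·1.779 + 0.4·2 = 1.2270.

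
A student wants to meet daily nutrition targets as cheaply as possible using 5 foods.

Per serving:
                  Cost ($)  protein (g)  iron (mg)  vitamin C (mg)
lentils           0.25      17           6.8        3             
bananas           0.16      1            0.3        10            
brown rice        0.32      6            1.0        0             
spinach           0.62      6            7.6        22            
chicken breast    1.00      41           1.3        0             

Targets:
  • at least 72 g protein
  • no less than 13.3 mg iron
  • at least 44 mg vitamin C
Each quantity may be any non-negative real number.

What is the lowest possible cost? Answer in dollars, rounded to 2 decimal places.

This is a linear program. Let x1 = servings of lentils, x2 = servings of bananas, x3 = servings of brown rice, x4 = servings of spinach, x5 = servings of chicken breast.
Minimize 0.25x1 + 0.16x2 + 0.32x3 + 0.62x4 + 1x5 subject to:
  17x1 + 1x2 + 6x3 + 6x4 + 41x5 ≥ 72   (protein)
  6.8x1 + 0.3x2 + 1x3 + 7.6x4 + 1.3x5 ≥ 13.3   (iron)
  3x1 + 10x2 + 22x4 ≥ 44   (vitamin C)
  x1, x2, x3, x4, x5 ≥ 0.
The cheapest feasible vertex uses only lentils, bananas; brown rice, spinach, chicken breast are not used. The protein and vitamin C requirements are met with equality.
That vertex is x1 = 4.048, x2 = 3.186.
Cost = 0.25·4.048 + 0.16·3.186 = 1.5218.

$1.52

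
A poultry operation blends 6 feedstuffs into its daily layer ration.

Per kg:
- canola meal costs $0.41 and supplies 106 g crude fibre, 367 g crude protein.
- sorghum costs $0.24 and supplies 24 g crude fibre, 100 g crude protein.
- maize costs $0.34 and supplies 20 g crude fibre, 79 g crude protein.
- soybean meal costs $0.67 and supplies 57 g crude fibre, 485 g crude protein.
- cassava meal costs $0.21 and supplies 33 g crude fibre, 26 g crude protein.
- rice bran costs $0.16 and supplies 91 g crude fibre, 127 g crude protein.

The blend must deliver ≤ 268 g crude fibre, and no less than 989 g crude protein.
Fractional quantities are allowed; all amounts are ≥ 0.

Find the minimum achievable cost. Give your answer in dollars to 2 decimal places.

This is a linear program. Let x1 = kg of canola meal, x2 = kg of sorghum, x3 = kg of maize, x4 = kg of soybean meal, x5 = kg of cassava meal, x6 = kg of rice bran.
Minimize 0.41x1 + 0.24x2 + 0.34x3 + 0.67x4 + 0.21x5 + 0.16x6 with:
  106x1 + 24x2 + 20x3 + 57x4 + 33x5 + 91x6 ≤ 268   (crude fibre)
  367x1 + 100x2 + 79x3 + 485x4 + 26x5 + 127x6 ≥ 989   (crude protein)
  x1, x2, x3, x4, x5, x6 ≥ 0.
The cheapest feasible vertex uses only canola meal, soybean meal; sorghum, maize, cassava meal, rice bran are not used. There the crude fibre and crude protein constraints are tight.
So canola meal = 2.414 kg, soybean meal = 0.2125 kg.
Hence cost = 0.41·2.414 + 0.67·0.2125 = $1.1321.

$1.13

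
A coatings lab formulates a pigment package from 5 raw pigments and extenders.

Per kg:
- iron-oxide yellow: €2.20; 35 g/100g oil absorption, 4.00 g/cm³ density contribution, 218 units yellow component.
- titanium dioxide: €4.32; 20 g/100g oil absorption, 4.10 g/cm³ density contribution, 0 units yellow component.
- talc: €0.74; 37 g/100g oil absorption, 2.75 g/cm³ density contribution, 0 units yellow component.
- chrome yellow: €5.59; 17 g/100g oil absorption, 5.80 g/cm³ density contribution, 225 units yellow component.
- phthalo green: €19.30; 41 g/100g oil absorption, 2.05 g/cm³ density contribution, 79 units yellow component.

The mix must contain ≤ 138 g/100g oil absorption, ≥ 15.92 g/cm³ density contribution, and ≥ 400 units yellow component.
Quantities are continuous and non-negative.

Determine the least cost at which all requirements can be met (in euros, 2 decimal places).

Set it up as a linear program. Let x1 = kg of iron-oxide yellow, x2 = kg of titanium dioxide, x3 = kg of talc, x4 = kg of chrome yellow, x5 = kg of phthalo green.
Minimize 2.2x1 + 4.32x2 + 0.74x3 + 5.59x4 + 19.3x5 s.t.:
  35x1 + 20x2 + 37x3 + 17x4 + 41x5 ≤ 138   (oil absorption)
  4x1 + 4.1x2 + 2.75x3 + 5.8x4 + 2.05x5 ≥ 15.92   (density contribution)
  218x1 + 225x4 + 79x5 ≥ 400   (yellow component)
  x1, x2, x3, x4, x5 ≥ 0.
The optimal basis is {iron-oxide yellow, chrome yellow}; titanium dioxide, talc, phthalo green drop out. Binding constraints: oil absorption and density contribution.
So iron-oxide yellow = 3.924 kg, chrome yellow = 0.03852 kg.
Objective = 2.2·3.924 + 5.59·0.03852 = 8.8481.

€8.85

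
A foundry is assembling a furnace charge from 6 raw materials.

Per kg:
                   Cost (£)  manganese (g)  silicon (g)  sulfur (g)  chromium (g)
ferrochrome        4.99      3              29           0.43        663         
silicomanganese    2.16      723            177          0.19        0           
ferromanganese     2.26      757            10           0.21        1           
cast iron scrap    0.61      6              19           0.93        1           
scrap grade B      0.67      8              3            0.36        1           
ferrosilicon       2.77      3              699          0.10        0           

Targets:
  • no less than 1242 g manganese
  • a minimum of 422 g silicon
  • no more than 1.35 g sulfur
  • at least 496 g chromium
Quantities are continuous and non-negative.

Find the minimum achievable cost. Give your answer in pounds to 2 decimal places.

£7.82

Let x1 = kg of ferrochrome, x2 = kg of silicomanganese, x3 = kg of ferromanganese, x4 = kg of cast iron scrap, x5 = kg of scrap grade B, x6 = kg of ferrosilicon.
Minimize 4.99x1 + 2.16x2 + 2.26x3 + 0.61x4 + 0.67x5 + 2.77x6 s.t.:
  3x1 + 723x2 + 757x3 + 6x4 + 8x5 + 3x6 ≥ 1242   (manganese)
  29x1 + 177x2 + 10x3 + 19x4 + 3x5 + 699x6 ≥ 422   (silicon)
  0.43x1 + 0.19x2 + 0.21x3 + 0.93x4 + 0.36x5 + 0.1x6 ≤ 1.35   (sulfur)
  663x1 + 1x3 + 1x4 + 1x5 ≥ 496   (chromium)
  x1, x2, x3, x4, x5, x6 ≥ 0.
The optimal basis is {ferrochrome, silicomanganese, ferrosilicon}; ferromanganese, cast iron scrap, scrap grade B drop out. Binding constraints: manganese, silicon, chromium.
Solving gives x1 = 0.7481, x2 = 1.714, x6 = 0.1386.
Total cost: 4.99·0.7481 + 2.16·1.714 + 2.77·0.1386 = 7.8192.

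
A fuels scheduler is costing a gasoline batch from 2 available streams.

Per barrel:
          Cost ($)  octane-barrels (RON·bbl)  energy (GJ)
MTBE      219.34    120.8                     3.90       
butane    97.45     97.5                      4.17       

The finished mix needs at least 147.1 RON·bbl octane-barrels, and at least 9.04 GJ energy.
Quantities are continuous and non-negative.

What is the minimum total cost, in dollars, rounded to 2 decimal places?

$211.26

Let x1 = barrels of MTBE, x2 = barrels of butane.
Minimize 219.34x1 + 97.45x2 with:
  120.8x1 + 97.5x2 ≥ 147.1   (octane-barrels)
  3.9x1 + 4.17x2 ≥ 9.04   (energy)
  x1, x2 ≥ 0.
The cheapest feasible vertex uses only butane; MTBE is not used. The energy requirement is met with equality.
Solving gives x2 = 2.1679.
Cost = 97.45·2.1679 = 211.2619.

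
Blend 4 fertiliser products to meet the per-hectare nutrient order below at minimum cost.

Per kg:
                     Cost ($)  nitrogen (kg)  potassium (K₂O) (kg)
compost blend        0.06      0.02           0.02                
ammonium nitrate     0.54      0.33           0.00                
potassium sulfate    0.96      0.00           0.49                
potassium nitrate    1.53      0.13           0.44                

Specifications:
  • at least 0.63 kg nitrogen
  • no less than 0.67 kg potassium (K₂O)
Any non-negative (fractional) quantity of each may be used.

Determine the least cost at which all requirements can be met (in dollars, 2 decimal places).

Set it up as a linear program. Let x1 = kg of compost blend, x2 = kg of ammonium nitrate, x3 = kg of potassium sulfate, x4 = kg of potassium nitrate.
Minimize 0.06x1 + 0.54x2 + 0.96x3 + 1.53x4 subject to:
  0.02x1 + 0.33x2 + 0.13x4 ≥ 0.63   (nitrogen)
  0.02x1 + 0.49x3 + 0.44x4 ≥ 0.67   (potassium (K₂O))
  x1, x2, x3, x4 ≥ 0.
The minimum-cost mix takes nothing from ammonium nitrate, potassium nitrate — only compost blend, potassium sulfate. Binding constraints: nitrogen and potassium (K₂O).
So compost blend = 31.5 kg, potassium sulfate = 0.08163 kg.
Hence cost = 0.06·31.5 + 0.96·0.08163 = $1.9684.

$1.97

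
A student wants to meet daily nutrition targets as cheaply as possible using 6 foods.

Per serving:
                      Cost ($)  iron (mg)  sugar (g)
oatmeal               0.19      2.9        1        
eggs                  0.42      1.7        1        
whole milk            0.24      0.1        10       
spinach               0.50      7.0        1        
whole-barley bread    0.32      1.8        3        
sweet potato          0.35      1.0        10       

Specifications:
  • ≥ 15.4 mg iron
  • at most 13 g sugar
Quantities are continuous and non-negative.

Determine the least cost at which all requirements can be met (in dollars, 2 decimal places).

Let x1 = servings of oatmeal, x2 = servings of eggs, x3 = servings of whole milk, x4 = servings of spinach, x5 = servings of whole-barley bread, x6 = servings of sweet potato.
min 0.19x1 + 0.42x2 + 0.24x3 + 0.5x4 + 0.32x5 + 0.35x6 s.t.:
  2.9x1 + 1.7x2 + 0.1x3 + 7x4 + 1.8x5 + 1x6 ≥ 15.4   (iron)
  1x1 + 1x2 + 10x3 + 1x4 + 3x5 + 10x6 ≤ 13   (sugar)
  x1, x2, x3, x4, x5, x6 ≥ 0.
The cheapest feasible vertex uses only oatmeal; eggs, whole milk, spinach, whole-barley bread, sweet potato are not used. Binding constraint: iron.
That vertex is x1 = 5.31.
Total cost: 0.19·5.31 = 1.0089.

$1.01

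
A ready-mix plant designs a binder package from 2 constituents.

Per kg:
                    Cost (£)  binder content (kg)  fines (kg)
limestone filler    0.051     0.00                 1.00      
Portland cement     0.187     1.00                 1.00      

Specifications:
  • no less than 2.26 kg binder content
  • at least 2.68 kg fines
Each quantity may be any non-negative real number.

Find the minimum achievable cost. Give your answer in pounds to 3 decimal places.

£0.444

Set it up as a linear program. Let x1 = kg of limestone filler, x2 = kg of Portland cement.
Minimize 0.051x1 + 0.187x2 subject to:
  1x2 ≥ 2.26   (binder content)
  1x1 + 1x2 ≥ 2.68   (fines)
  x1, x2 ≥ 0.
Both inputs are positive at the optimum. There the binder content and fines constraints are tight.
Optimal quantities: limestone filler = 0.42 kg, Portland cement = 2.26 kg.
Hence cost = 0.051·0.42 + 0.187·2.26 = £0.44404.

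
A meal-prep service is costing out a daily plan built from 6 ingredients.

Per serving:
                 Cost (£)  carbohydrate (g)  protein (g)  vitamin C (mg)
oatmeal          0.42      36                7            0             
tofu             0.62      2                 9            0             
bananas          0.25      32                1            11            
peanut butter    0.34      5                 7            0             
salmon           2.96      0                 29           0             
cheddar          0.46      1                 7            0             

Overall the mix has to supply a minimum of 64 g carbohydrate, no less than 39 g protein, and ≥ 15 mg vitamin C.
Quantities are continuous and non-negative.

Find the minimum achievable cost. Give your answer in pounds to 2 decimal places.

Let x1 = servings of oatmeal, x2 = servings of tofu, x3 = servings of bananas, x4 = servings of peanut butter, x5 = servings of salmon, x6 = servings of cheddar.
Minimize 0.42x1 + 0.62x2 + 0.25x3 + 0.34x4 + 2.96x5 + 0.46x6 s.t.:
  36x1 + 2x2 + 32x3 + 5x4 + 1x6 ≥ 64   (carbohydrate)
  7x1 + 9x2 + 1x3 + 7x4 + 29x5 + 7x6 ≥ 39   (protein)
  11x3 ≥ 15   (vitamin C)
  x1, x2, x3, x4, x5, x6 ≥ 0.
At the optimum only bananas, peanut butter are positive (oatmeal, tofu, salmon, cheddar = 0). The protein and vitamin C requirements are met with equality.
Optimal quantities: bananas = 1.364 servings, peanut butter = 5.377 servings.
Total cost: 0.25·1.364 + 0.34·5.377 = 2.1692.

£2.17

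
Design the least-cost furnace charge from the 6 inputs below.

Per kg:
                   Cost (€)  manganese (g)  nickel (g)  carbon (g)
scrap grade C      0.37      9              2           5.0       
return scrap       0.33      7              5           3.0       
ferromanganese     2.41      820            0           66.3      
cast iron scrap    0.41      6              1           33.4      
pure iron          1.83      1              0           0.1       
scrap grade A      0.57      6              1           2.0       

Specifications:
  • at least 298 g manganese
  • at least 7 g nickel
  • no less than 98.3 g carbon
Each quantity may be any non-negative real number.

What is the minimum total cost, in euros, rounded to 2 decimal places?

Set it up as a linear program. Let x1 = kg of scrap grade C, x2 = kg of return scrap, x3 = kg of ferromanganese, x4 = kg of cast iron scrap, x5 = kg of pure iron, x6 = kg of scrap grade A.
Minimize 0.37x1 + 0.33x2 + 2.41x3 + 0.41x4 + 1.83x5 + 0.57x6 subject to:
  9x1 + 7x2 + 820x3 + 6x4 + 1x5 + 6x6 ≥ 298   (manganese)
  2x1 + 5x2 + 1x4 + 1x6 ≥ 7   (nickel)
  5x1 + 3x2 + 66.3x3 + 33.4x4 + 0.1x5 + 2x6 ≥ 98.3   (carbon)
  x1, x2, x3, x4, x5, x6 ≥ 0.
The minimum-cost mix takes nothing from scrap grade C, pure iron, scrap grade A — only return scrap, ferromanganese, cast iron scrap. Binding constraints: manganese, nickel, carbon.
That vertex is x2 = 0.9634, x3 = 0.3392, x4 = 2.183.
Hence cost = 0.33·0.9634 + 2.41·0.3392 + 0.41·2.183 = €2.0304.

€2.03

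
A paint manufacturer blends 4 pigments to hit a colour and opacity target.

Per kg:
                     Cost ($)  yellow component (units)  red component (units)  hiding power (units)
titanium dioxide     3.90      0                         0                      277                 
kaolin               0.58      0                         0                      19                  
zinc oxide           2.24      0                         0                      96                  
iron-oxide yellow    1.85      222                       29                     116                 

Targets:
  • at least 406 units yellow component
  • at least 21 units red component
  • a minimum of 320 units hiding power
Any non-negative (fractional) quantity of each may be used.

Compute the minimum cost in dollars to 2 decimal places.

$4.90

This is a linear program. Let x1 = kg of titanium dioxide, x2 = kg of kaolin, x3 = kg of zinc oxide, x4 = kg of iron-oxide yellow.
Minimize 3.9x1 + 0.58x2 + 2.24x3 + 1.85x4 s.t.:
  222x4 ≥ 406   (yellow component)
  29x4 ≥ 21   (red component)
  277x1 + 19x2 + 96x3 + 116x4 ≥ 320   (hiding power)
  x1, x2, x3, x4 ≥ 0.
The optimal basis is {titanium dioxide, iron-oxide yellow}; kaolin, zinc oxide drop out. Binding constraints: yellow component and hiding power.
Optimal quantities: titanium dioxide = 0.3894 kg, iron-oxide yellow = 1.829 kg.
Hence cost = 3.9·0.3894 + 1.85·1.829 = $4.9023.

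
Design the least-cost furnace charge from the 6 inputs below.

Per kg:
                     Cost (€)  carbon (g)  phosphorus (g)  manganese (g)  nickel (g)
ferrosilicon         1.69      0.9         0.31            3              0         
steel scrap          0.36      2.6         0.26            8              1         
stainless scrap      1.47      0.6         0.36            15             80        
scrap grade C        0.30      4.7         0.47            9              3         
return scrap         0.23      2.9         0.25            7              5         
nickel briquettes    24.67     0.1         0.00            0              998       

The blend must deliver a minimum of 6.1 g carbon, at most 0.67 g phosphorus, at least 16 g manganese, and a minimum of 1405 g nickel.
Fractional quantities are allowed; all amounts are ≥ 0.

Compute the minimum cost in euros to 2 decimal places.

€34.68

Set it up as a linear program. Let x1 = kg of ferrosilicon, x2 = kg of steel scrap, x3 = kg of stainless scrap, x4 = kg of scrap grade C, x5 = kg of return scrap, x6 = kg of nickel briquettes.
min 1.69x1 + 0.36x2 + 1.47x3 + 0.3x4 + 0.23x5 + 24.67x6 with:
  0.9x1 + 2.6x2 + 0.6x3 + 4.7x4 + 2.9x5 + 0.1x6 ≥ 6.1   (carbon)
  0.31x1 + 0.26x2 + 0.36x3 + 0.47x4 + 0.25x5 ≤ 0.67   (phosphorus)
  3x1 + 8x2 + 15x3 + 9x4 + 7x5 ≥ 16   (manganese)
  1x2 + 80x3 + 3x4 + 5x5 + 998x6 ≥ 1405   (nickel)
  x1, x2, x3, x4, x5, x6 ≥ 0.
At the optimum only stainless scrap, return scrap, nickel briquettes are positive (ferrosilicon, steel scrap, scrap grade C = 0). There the carbon, phosphorus, nickel constraints are tight.
So stainless scrap = 0.50552 kg, return scrap = 1.952 kg, nickel briquettes = 1.3575 kg.
Hence cost = 1.47·0.50552 + 0.23·1.952 + 24.67·1.3575 = €34.6816.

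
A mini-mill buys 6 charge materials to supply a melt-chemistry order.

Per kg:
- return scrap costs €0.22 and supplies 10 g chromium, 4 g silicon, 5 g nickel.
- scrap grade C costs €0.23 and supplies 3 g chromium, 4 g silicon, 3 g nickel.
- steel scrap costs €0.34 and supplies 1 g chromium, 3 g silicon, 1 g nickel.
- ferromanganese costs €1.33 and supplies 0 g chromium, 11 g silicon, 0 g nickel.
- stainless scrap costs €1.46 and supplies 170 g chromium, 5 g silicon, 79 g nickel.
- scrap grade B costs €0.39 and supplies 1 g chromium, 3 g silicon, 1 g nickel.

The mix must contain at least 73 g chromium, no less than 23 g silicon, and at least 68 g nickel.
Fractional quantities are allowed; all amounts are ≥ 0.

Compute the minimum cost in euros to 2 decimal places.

€1.90

Treat it as an LP. Let x1 = kg of return scrap, x2 = kg of scrap grade C, x3 = kg of steel scrap, x4 = kg of ferromanganese, x5 = kg of stainless scrap, x6 = kg of scrap grade B.
Minimise 0.22x1 + 0.23x2 + 0.34x3 + 1.33x4 + 1.46x5 + 0.39x6 with:
  10x1 + 3x2 + 1x3 + 170x5 + 1x6 ≥ 73   (chromium)
  4x1 + 4x2 + 3x3 + 11x4 + 5x5 + 3x6 ≥ 23   (silicon)
  5x1 + 3x2 + 1x3 + 79x5 + 1x6 ≥ 68   (nickel)
  x1, x2, x3, x4, x5, x6 ≥ 0.
The optimal basis is {return scrap, stainless scrap}; scrap grade C, steel scrap, ferromanganese, scrap grade B drop out. The silicon and nickel requirements are met with equality.
Optimal quantities: return scrap = 5.076 kg, stainless scrap = 0.5395 kg.
Objective = 0.22·5.076 + 1.46·0.5395 = 1.9044.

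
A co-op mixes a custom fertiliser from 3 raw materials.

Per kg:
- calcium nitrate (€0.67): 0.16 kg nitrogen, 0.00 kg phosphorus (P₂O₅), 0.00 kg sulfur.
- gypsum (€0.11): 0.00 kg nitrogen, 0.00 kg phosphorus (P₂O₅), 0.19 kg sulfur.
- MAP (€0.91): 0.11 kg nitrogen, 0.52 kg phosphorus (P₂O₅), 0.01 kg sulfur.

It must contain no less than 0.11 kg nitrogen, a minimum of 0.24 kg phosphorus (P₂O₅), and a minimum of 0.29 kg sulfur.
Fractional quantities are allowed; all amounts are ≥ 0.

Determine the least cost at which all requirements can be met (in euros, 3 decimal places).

€0.833

This is a linear program. Let x1 = kg of calcium nitrate, x2 = kg of gypsum, x3 = kg of MAP.
min 0.67x1 + 0.11x2 + 0.91x3 s.t.:
  0.16x1 + 0.11x3 ≥ 0.11   (nitrogen)
  0.52x3 ≥ 0.24   (phosphorus (P₂O₅))
  0.19x2 + 0.01x3 ≥ 0.29   (sulfur)
  x1, x2, x3 ≥ 0.
The optimal mix uses every input. Binding constraints: nitrogen, phosphorus (P₂O₅), sulfur.
Solving gives x1 = 0.3702, x2 = 1.502, x3 = 0.4615.
Hence cost = 0.67·0.3702 + 0.11·1.502 + 0.91·0.4615 = €0.83322.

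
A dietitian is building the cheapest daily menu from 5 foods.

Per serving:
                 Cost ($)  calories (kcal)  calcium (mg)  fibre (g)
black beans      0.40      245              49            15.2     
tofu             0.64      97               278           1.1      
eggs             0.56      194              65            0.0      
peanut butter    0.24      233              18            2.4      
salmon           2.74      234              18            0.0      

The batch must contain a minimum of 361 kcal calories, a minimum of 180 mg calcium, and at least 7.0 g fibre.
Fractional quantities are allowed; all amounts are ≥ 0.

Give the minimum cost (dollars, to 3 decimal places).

Treat it as an LP. Let x1 = servings of black beans, x2 = servings of tofu, x3 = servings of eggs, x4 = servings of peanut butter, x5 = servings of salmon.
min 0.4x1 + 0.64x2 + 0.56x3 + 0.24x4 + 2.74x5 with:
  245x1 + 97x2 + 194x3 + 233x4 + 234x5 ≥ 361   (calories)
  49x1 + 278x2 + 65x3 + 18x4 + 18x5 ≥ 180   (calcium)
  15.2x1 + 1.1x2 + 2.4x4 ≥ 7   (fibre)
  x1, x2, x3, x4, x5 ≥ 0.
The minimum-cost mix takes nothing from eggs, salmon — only black beans, tofu, peanut butter. The calories, calcium, fibre requirements are met with equality.
So black beans = 0.2546 servings, tofu = 0.534 servings, peanut butter = 1.059 servings.
Cost = 0.4·0.2546 + 0.64·0.534 + 0.24·1.059 = 0.69776.

$0.698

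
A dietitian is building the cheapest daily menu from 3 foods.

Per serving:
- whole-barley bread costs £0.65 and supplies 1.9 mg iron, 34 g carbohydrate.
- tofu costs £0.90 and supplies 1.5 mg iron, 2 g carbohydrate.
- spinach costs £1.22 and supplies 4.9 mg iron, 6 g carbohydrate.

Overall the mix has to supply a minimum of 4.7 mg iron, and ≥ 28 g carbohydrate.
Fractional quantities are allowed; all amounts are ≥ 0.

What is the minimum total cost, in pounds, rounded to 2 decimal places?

Let x1 = servings of whole-barley bread, x2 = servings of tofu, x3 = servings of spinach.
Minimize 0.65x1 + 0.9x2 + 1.22x3 with:
  1.9x1 + 1.5x2 + 4.9x3 ≥ 4.7   (iron)
  34x1 + 2x2 + 6x3 ≥ 28   (carbohydrate)
  x1, x2, x3 ≥ 0.
The cheapest feasible vertex uses only whole-barley bread, spinach; tofu is not used. Binding constraints: iron and carbohydrate.
So whole-barley bread = 0.7023 servings, spinach = 0.6869 servings.
Total cost: 0.65·0.7023 + 1.22·0.6869 = 1.2945.

£1.29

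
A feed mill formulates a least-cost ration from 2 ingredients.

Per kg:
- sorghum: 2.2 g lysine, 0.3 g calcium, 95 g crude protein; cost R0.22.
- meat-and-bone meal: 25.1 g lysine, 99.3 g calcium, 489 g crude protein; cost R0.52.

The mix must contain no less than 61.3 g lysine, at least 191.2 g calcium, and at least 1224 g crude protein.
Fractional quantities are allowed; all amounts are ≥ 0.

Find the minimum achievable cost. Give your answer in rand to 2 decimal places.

Let x1 = kg of sorghum, x2 = kg of meat-and-bone meal.
Minimize 0.22x1 + 0.52x2 subject to:
  2.2x1 + 25.1x2 ≥ 61.3   (lysine)
  0.3x1 + 99.3x2 ≥ 191.2   (calcium)
  95x1 + 489x2 ≥ 1224   (crude protein)
  x1, x2 ≥ 0.
At the optimum only meat-and-bone meal is positive (sorghum = 0). There the crude protein constraint is tight.
Solving gives x2 = 2.503.
Cost = 0.52·2.503 = 1.3016.

R1.30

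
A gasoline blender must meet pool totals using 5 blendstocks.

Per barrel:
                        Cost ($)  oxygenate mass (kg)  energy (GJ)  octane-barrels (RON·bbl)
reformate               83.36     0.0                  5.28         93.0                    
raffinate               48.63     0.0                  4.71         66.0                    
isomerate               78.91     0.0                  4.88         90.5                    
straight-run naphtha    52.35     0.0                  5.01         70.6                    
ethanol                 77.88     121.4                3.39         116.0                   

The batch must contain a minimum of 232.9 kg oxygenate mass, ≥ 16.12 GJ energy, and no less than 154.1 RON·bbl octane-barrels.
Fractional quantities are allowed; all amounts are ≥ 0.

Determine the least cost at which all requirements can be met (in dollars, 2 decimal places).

$248.70

Let x1 = barrels of reformate, x2 = barrels of raffinate, x3 = barrels of isomerate, x4 = barrels of straight-run naphtha, x5 = barrels of ethanol.
Minimize 83.36x1 + 48.63x2 + 78.91x3 + 52.35x4 + 77.88x5 subject to:
  121.4x5 ≥ 232.9   (oxygenate mass)
  5.28x1 + 4.71x2 + 4.88x3 + 5.01x4 + 3.39x5 ≥ 16.12   (energy)
  93x1 + 66x2 + 90.5x3 + 70.6x4 + 116x5 ≥ 154.1   (octane-barrels)
  x1, x2, x3, x4, x5 ≥ 0.
At the optimum only raffinate, ethanol are positive (reformate, isomerate, straight-run naphtha = 0). Binding constraints: oxygenate mass and energy.
Optimal quantities: raffinate = 2.0417 barrels, ethanol = 1.9185 barrels.
Objective = 48.63·2.0417 + 77.88·1.9185 = 248.7007.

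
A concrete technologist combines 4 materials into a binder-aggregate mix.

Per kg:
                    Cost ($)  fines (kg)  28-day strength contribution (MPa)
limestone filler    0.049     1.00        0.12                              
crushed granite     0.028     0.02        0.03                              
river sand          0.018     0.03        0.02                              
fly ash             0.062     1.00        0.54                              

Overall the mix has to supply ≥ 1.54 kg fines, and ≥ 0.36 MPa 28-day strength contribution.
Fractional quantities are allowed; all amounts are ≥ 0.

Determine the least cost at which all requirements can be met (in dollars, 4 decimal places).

$0.0809

Let x1 = kg of limestone filler, x2 = kg of crushed granite, x3 = kg of river sand, x4 = kg of fly ash.
Minimise 0.049x1 + 0.028x2 + 0.018x3 + 0.062x4 s.t.:
  1x1 + 0.02x2 + 0.03x3 + 1x4 ≥ 1.54   (fines)
  0.12x1 + 0.03x2 + 0.02x3 + 0.54x4 ≥ 0.36   (28-day strength contribution)
  x1, x2, x3, x4 ≥ 0.
The cheapest feasible vertex uses only limestone filler, fly ash; crushed granite, river sand are not used. Binding constraints: fines and 28-day strength contribution.
Optimal quantities: limestone filler = 1.123 kg, fly ash = 0.4171 kg.
Objective = 0.049·1.123 + 0.062·0.4171 = 0.080887.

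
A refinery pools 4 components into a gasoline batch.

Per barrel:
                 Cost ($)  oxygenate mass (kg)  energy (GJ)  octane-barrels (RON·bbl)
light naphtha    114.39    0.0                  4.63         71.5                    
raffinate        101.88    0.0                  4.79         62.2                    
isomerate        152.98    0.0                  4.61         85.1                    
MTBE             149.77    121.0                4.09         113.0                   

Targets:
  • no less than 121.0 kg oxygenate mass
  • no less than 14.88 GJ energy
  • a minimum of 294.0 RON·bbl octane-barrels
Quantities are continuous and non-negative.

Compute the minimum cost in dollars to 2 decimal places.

Let x1 = barrels of light naphtha, x2 = barrels of raffinate, x3 = barrels of isomerate, x4 = barrels of MTBE.
Minimise 114.39x1 + 101.88x2 + 152.98x3 + 149.77x4 s.t.:
  121x4 ≥ 121   (oxygenate mass)
  4.63x1 + 4.79x2 + 4.61x3 + 4.09x4 ≥ 14.88   (energy)
  71.5x1 + 62.2x2 + 85.1x3 + 113x4 ≥ 294   (octane-barrels)
  x1, x2, x3, x4 ≥ 0.
At the optimum only raffinate, MTBE are positive (light naphtha, isomerate = 0). There the energy and octane-barrels constraints are tight.
So raffinate = 1.6697 barrels, MTBE = 1.6827 barrels.
Objective = 101.88·1.6697 + 149.77·1.6827 = 422.1270.

$422.13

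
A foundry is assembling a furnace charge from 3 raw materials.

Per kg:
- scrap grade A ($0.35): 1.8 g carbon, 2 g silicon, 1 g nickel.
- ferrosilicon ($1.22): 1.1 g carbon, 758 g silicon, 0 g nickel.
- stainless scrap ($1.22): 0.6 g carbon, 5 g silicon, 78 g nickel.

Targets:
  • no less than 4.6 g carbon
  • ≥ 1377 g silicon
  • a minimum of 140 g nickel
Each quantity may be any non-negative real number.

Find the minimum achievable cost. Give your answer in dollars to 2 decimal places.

$4.68

Let x1 = kg of scrap grade A, x2 = kg of ferrosilicon, x3 = kg of stainless scrap.
Minimise 0.35x1 + 1.22x2 + 1.22x3 subject to:
  1.8x1 + 1.1x2 + 0.6x3 ≥ 4.6   (carbon)
  2x1 + 758x2 + 5x3 ≥ 1377   (silicon)
  1x1 + 78x3 ≥ 140   (nickel)
  x1, x2, x3 ≥ 0.
The optimal mix uses every input. Binding constraints: carbon, silicon, nickel.
Optimal quantities: scrap grade A = 0.8594 kg, ferrosilicon = 1.803 kg, stainless scrap = 1.784 kg.
Total cost: 0.35·0.8594 + 1.22·1.803 + 1.22·1.784 = 4.6769.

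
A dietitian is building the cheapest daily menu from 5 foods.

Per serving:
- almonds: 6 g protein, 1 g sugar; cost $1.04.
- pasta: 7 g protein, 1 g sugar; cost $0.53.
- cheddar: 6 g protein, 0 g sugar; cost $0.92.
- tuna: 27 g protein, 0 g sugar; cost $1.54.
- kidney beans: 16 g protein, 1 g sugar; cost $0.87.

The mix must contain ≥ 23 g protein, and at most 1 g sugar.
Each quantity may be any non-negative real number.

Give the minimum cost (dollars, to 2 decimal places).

Let x1 = servings of almonds, x2 = servings of pasta, x3 = servings of cheddar, x4 = servings of tuna, x5 = servings of kidney beans.
Minimise 1.04x1 + 0.53x2 + 0.92x3 + 1.54x4 + 0.87x5 with:
  6x1 + 7x2 + 6x3 + 27x4 + 16x5 ≥ 23   (protein)
  1x1 + 1x2 + 1x5 ≤ 1   (sugar)
  x1, x2, x3, x4, x5 ≥ 0.
The minimum-cost mix takes nothing from almonds, pasta, cheddar — only tuna, kidney beans. The protein and sugar requirements are met with equality.
So tuna = 0.2593 servings, kidney beans = 1 serving.
Objective = 1.54·0.2593 + 0.87·1 = 1.2693.

$1.27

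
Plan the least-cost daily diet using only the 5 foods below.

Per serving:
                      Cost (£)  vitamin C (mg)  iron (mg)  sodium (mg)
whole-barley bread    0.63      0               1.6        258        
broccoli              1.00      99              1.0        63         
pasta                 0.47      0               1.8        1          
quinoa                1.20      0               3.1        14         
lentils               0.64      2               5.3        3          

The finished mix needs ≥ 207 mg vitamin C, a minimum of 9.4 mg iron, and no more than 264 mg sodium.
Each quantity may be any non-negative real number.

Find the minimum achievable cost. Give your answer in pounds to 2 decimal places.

This is a linear program. Let x1 = servings of whole-barley bread, x2 = servings of broccoli, x3 = servings of pasta, x4 = servings of quinoa, x5 = servings of lentils.
Minimize 0.63x1 + 1x2 + 0.47x3 + 1.2x4 + 0.64x5 s.t.:
  99x2 + 2x5 ≥ 207   (vitamin C)
  1.6x1 + 1x2 + 1.8x3 + 3.1x4 + 5.3x5 ≥ 9.4   (iron)
  258x1 + 63x2 + 1x3 + 14x4 + 3x5 ≤ 264   (sodium)
  x1, x2, x3, x4, x5 ≥ 0.
The cheapest feasible vertex uses only broccoli, lentils; whole-barley bread, pasta, quinoa are not used. Binding constraints: vitamin C and iron.
So broccoli = 2.063 servings, lentils = 1.384 servings.
Hence cost = 1·2.063 + 0.64·1.384 = £2.9488.

£2.95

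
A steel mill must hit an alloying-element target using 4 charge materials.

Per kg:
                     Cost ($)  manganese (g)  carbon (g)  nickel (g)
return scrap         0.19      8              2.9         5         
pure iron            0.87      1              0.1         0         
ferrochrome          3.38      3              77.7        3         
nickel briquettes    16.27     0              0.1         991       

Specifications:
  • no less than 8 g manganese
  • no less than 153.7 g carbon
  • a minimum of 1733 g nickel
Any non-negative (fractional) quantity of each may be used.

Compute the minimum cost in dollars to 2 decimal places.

This is a linear program. Let x1 = kg of return scrap, x2 = kg of pure iron, x3 = kg of ferrochrome, x4 = kg of nickel briquettes.
Minimize 0.19x1 + 0.87x2 + 3.38x3 + 16.27x4 s.t.:
  8x1 + 1x2 + 3x3 ≥ 8   (manganese)
  2.9x1 + 0.1x2 + 77.7x3 + 0.1x4 ≥ 153.7   (carbon)
  5x1 + 3x3 + 991x4 ≥ 1733   (nickel)
  x1, x2, x3, x4 ≥ 0.
The cheapest feasible vertex uses only return scrap, nickel briquettes; pure iron, ferrochrome are not used. There the carbon and nickel constraints are tight.
Solving gives x1 = 52.95, x4 = 1.482.
Hence cost = 0.19·52.95 + 16.27·1.482 = $34.1726.

$34.17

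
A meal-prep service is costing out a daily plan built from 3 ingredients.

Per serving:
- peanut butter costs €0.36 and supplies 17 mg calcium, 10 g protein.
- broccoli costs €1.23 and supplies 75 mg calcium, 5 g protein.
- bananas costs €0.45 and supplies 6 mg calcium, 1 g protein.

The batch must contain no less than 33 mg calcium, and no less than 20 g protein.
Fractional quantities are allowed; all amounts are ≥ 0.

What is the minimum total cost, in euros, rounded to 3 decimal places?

This is a linear program. Let x1 = servings of peanut butter, x2 = servings of broccoli, x3 = servings of bananas.
Minimise 0.36x1 + 1.23x2 + 0.45x3 s.t.:
  17x1 + 75x2 + 6x3 ≥ 33   (calcium)
  10x1 + 5x2 + 1x3 ≥ 20   (protein)
  x1, x2, x3 ≥ 0.
The optimal basis is {peanut butter}; broccoli, bananas drop out. There the protein constraint is tight.
That vertex is x1 = 2.
Cost = 0.36·2 = 0.72000.

€0.720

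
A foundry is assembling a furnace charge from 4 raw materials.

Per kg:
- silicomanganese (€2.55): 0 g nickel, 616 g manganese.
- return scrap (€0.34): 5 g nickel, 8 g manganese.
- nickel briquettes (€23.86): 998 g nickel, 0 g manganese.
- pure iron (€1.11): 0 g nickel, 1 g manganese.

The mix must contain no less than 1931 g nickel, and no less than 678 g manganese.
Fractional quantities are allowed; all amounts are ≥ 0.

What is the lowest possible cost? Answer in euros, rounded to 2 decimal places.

Set it up as a linear program. Let x1 = kg of silicomanganese, x2 = kg of return scrap, x3 = kg of nickel briquettes, x4 = kg of pure iron.
Minimize 2.55x1 + 0.34x2 + 23.86x3 + 1.11x4 with:
  5x2 + 998x3 ≥ 1931   (nickel)
  616x1 + 8x2 + 1x4 ≥ 678   (manganese)
  x1, x2, x3, x4 ≥ 0.
The minimum-cost mix takes nothing from return scrap, pure iron — only silicomanganese, nickel briquettes. The nickel and manganese requirements are met with equality.
Optimal quantities: silicomanganese = 1.1006 kg, nickel briquettes = 1.9349 kg.
Total cost: 2.55·1.1006 + 23.86·1.9349 = 48.9732.

€48.97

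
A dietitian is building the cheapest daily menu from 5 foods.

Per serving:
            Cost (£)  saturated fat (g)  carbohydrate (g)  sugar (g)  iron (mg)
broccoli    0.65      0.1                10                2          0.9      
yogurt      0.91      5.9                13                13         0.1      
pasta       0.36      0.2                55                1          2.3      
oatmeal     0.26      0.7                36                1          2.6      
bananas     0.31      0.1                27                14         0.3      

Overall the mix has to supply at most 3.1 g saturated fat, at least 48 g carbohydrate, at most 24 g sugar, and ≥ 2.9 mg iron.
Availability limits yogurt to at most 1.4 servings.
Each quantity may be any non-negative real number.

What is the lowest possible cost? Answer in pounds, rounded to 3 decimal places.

£0.334

Set it up as a linear program. Let x1 = servings of broccoli, x2 = servings of yogurt, x3 = servings of pasta, x4 = servings of oatmeal, x5 = servings of bananas.
min 0.65x1 + 0.91x2 + 0.36x3 + 0.26x4 + 0.31x5 with:
  0.1x1 + 5.9x2 + 0.2x3 + 0.7x4 + 0.1x5 ≤ 3.1   (saturated fat)
  10x1 + 13x2 + 55x3 + 36x4 + 27x5 ≥ 48   (carbohydrate)
  2x1 + 13x2 + 1x3 + 1x4 + 14x5 ≤ 24   (sugar)
  0.9x1 + 0.1x2 + 2.3x3 + 2.6x4 + 0.3x5 ≥ 2.9   (iron)
  x2 ≤ 1.4
  x1, x2, x3, x4, x5 ≥ 0.
The cheapest feasible vertex uses only pasta, oatmeal; broccoli, yogurt, bananas are not used. The carbohydrate and iron requirements are met with equality.
Solving gives x3 = 0.3389, x4 = 0.8156.
Objective = 0.36·0.3389 + 0.26·0.8156 = 0.33406.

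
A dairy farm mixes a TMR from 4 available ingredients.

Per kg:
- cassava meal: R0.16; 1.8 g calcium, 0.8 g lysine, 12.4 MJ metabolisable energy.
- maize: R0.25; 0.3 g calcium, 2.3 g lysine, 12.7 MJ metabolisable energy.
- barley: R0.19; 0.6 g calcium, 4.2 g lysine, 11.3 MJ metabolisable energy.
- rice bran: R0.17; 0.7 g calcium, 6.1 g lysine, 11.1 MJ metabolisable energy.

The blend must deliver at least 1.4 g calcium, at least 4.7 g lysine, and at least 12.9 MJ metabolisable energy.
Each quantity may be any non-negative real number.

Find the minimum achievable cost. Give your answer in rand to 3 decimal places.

R0.200

Set it up as a linear program. Let x1 = kg of cassava meal, x2 = kg of maize, x3 = kg of barley, x4 = kg of rice bran.
Minimise 0.16x1 + 0.25x2 + 0.19x3 + 0.17x4 s.t.:
  1.8x1 + 0.3x2 + 0.6x3 + 0.7x4 ≥ 1.4   (calcium)
  0.8x1 + 2.3x2 + 4.2x3 + 6.1x4 ≥ 4.7   (lysine)
  12.4x1 + 12.7x2 + 11.3x3 + 11.1x4 ≥ 12.9   (metabolisable energy)
  x1, x2, x3, x4 ≥ 0.
The minimum-cost mix takes nothing from maize, barley — only cassava meal, rice bran. There the calcium and lysine constraints are tight.
So cassava meal = 0.5038 kg, rice bran = 0.7044 kg.
Total cost: 0.16·0.5038 + 0.17·0.7044 = 0.20036.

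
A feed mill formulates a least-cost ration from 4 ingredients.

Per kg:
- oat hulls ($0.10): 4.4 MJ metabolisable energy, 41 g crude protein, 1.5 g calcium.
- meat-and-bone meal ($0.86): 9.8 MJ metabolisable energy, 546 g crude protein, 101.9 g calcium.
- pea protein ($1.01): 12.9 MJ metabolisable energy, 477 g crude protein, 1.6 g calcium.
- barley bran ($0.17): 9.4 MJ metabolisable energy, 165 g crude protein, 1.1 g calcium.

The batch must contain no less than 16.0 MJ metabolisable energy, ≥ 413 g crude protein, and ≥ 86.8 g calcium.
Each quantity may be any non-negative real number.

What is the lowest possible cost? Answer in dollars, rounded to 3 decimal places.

$0.865

Let x1 = kg of oat hulls, x2 = kg of meat-and-bone meal, x3 = kg of pea protein, x4 = kg of barley bran.
Minimize 0.1x1 + 0.86x2 + 1.01x3 + 0.17x4 s.t.:
  4.4x1 + 9.8x2 + 12.9x3 + 9.4x4 ≥ 16   (metabolisable energy)
  41x1 + 546x2 + 477x3 + 165x4 ≥ 413   (crude protein)
  1.5x1 + 101.9x2 + 1.6x3 + 1.1x4 ≥ 86.8   (calcium)
  x1, x2, x3, x4 ≥ 0.
The optimal basis is {meat-and-bone meal, barley bran}; oat hulls, pea protein drop out. The metabolisable energy and calcium requirements are met with equality.
That vertex is x2 = 0.8429, x4 = 0.8233.
Hence cost = 0.86·0.8429 + 0.17·0.8233 = $0.86486.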